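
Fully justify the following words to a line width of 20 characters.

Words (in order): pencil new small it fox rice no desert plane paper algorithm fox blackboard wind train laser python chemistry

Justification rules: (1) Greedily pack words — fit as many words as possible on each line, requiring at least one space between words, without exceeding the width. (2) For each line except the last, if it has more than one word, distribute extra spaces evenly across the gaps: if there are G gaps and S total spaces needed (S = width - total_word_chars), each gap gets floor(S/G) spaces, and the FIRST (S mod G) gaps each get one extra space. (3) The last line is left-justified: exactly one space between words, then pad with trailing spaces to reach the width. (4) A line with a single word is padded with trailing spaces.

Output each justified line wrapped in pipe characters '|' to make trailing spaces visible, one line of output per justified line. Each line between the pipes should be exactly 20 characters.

Line 1: ['pencil', 'new', 'small', 'it'] (min_width=19, slack=1)
Line 2: ['fox', 'rice', 'no', 'desert'] (min_width=18, slack=2)
Line 3: ['plane', 'paper'] (min_width=11, slack=9)
Line 4: ['algorithm', 'fox'] (min_width=13, slack=7)
Line 5: ['blackboard', 'wind'] (min_width=15, slack=5)
Line 6: ['train', 'laser', 'python'] (min_width=18, slack=2)
Line 7: ['chemistry'] (min_width=9, slack=11)

Answer: |pencil  new small it|
|fox  rice  no desert|
|plane          paper|
|algorithm        fox|
|blackboard      wind|
|train  laser  python|
|chemistry           |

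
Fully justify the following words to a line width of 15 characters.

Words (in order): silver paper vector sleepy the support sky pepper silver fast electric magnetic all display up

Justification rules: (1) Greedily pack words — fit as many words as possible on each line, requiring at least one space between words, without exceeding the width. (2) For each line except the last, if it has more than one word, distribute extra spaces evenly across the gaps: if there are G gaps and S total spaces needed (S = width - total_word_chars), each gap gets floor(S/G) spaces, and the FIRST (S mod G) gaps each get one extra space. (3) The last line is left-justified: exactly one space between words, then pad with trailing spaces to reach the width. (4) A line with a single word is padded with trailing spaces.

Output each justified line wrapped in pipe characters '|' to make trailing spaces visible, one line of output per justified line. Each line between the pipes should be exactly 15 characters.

Answer: |silver    paper|
|vector   sleepy|
|the support sky|
|pepper   silver|
|fast   electric|
|magnetic    all|
|display up     |

Derivation:
Line 1: ['silver', 'paper'] (min_width=12, slack=3)
Line 2: ['vector', 'sleepy'] (min_width=13, slack=2)
Line 3: ['the', 'support', 'sky'] (min_width=15, slack=0)
Line 4: ['pepper', 'silver'] (min_width=13, slack=2)
Line 5: ['fast', 'electric'] (min_width=13, slack=2)
Line 6: ['magnetic', 'all'] (min_width=12, slack=3)
Line 7: ['display', 'up'] (min_width=10, slack=5)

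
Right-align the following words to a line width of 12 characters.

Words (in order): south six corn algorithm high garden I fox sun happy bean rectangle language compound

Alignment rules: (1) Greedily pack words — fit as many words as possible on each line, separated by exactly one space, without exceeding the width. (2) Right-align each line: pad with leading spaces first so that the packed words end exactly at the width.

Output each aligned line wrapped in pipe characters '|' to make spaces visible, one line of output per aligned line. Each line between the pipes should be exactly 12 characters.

Answer: |   south six|
|        corn|
|   algorithm|
| high garden|
|   I fox sun|
|  happy bean|
|   rectangle|
|    language|
|    compound|

Derivation:
Line 1: ['south', 'six'] (min_width=9, slack=3)
Line 2: ['corn'] (min_width=4, slack=8)
Line 3: ['algorithm'] (min_width=9, slack=3)
Line 4: ['high', 'garden'] (min_width=11, slack=1)
Line 5: ['I', 'fox', 'sun'] (min_width=9, slack=3)
Line 6: ['happy', 'bean'] (min_width=10, slack=2)
Line 7: ['rectangle'] (min_width=9, slack=3)
Line 8: ['language'] (min_width=8, slack=4)
Line 9: ['compound'] (min_width=8, slack=4)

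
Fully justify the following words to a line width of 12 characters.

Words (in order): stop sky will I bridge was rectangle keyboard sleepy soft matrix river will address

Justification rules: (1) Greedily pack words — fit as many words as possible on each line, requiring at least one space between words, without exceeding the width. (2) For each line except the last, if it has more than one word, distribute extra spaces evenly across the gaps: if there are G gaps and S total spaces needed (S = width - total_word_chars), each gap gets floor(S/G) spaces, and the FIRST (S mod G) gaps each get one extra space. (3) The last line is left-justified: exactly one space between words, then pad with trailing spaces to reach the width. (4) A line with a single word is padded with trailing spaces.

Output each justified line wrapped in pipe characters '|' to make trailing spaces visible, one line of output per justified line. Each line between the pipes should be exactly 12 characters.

Line 1: ['stop', 'sky'] (min_width=8, slack=4)
Line 2: ['will', 'I'] (min_width=6, slack=6)
Line 3: ['bridge', 'was'] (min_width=10, slack=2)
Line 4: ['rectangle'] (min_width=9, slack=3)
Line 5: ['keyboard'] (min_width=8, slack=4)
Line 6: ['sleepy', 'soft'] (min_width=11, slack=1)
Line 7: ['matrix', 'river'] (min_width=12, slack=0)
Line 8: ['will', 'address'] (min_width=12, slack=0)

Answer: |stop     sky|
|will       I|
|bridge   was|
|rectangle   |
|keyboard    |
|sleepy  soft|
|matrix river|
|will address|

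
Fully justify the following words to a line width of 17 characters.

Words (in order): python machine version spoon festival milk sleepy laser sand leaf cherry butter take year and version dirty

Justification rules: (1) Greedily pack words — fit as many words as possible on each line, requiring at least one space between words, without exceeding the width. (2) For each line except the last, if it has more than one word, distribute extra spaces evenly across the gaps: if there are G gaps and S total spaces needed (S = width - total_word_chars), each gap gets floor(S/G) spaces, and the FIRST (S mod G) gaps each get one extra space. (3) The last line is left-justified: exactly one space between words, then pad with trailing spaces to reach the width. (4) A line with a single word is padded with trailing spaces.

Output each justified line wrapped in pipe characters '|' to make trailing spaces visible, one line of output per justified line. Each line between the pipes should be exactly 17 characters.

Line 1: ['python', 'machine'] (min_width=14, slack=3)
Line 2: ['version', 'spoon'] (min_width=13, slack=4)
Line 3: ['festival', 'milk'] (min_width=13, slack=4)
Line 4: ['sleepy', 'laser', 'sand'] (min_width=17, slack=0)
Line 5: ['leaf', 'cherry'] (min_width=11, slack=6)
Line 6: ['butter', 'take', 'year'] (min_width=16, slack=1)
Line 7: ['and', 'version', 'dirty'] (min_width=17, slack=0)

Answer: |python    machine|
|version     spoon|
|festival     milk|
|sleepy laser sand|
|leaf       cherry|
|butter  take year|
|and version dirty|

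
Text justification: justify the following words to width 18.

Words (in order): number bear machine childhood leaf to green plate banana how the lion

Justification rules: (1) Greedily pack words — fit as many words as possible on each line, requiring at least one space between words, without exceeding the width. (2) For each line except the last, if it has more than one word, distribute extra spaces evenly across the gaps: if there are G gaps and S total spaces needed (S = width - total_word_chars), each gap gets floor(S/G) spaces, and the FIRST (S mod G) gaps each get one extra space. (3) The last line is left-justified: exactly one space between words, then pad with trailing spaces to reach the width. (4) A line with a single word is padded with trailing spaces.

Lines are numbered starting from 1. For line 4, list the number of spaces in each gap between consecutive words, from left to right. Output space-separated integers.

Line 1: ['number', 'bear'] (min_width=11, slack=7)
Line 2: ['machine', 'childhood'] (min_width=17, slack=1)
Line 3: ['leaf', 'to', 'green'] (min_width=13, slack=5)
Line 4: ['plate', 'banana', 'how'] (min_width=16, slack=2)
Line 5: ['the', 'lion'] (min_width=8, slack=10)

Answer: 2 2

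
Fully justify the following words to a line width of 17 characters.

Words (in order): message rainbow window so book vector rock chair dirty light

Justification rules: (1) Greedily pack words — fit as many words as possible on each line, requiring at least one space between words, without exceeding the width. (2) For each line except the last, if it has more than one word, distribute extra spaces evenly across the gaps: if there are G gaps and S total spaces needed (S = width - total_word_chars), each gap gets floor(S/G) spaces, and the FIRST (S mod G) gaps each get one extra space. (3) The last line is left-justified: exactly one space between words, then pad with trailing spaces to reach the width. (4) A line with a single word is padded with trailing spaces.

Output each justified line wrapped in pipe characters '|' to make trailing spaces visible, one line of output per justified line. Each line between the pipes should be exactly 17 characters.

Answer: |message   rainbow|
|window   so  book|
|vector rock chair|
|dirty light      |

Derivation:
Line 1: ['message', 'rainbow'] (min_width=15, slack=2)
Line 2: ['window', 'so', 'book'] (min_width=14, slack=3)
Line 3: ['vector', 'rock', 'chair'] (min_width=17, slack=0)
Line 4: ['dirty', 'light'] (min_width=11, slack=6)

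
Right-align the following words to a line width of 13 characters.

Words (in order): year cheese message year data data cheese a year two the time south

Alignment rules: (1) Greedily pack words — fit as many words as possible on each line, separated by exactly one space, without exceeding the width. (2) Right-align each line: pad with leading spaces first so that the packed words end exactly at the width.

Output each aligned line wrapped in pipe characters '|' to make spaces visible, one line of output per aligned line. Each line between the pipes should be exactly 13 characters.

Answer: |  year cheese|
| message year|
|    data data|
|cheese a year|
| two the time|
|        south|

Derivation:
Line 1: ['year', 'cheese'] (min_width=11, slack=2)
Line 2: ['message', 'year'] (min_width=12, slack=1)
Line 3: ['data', 'data'] (min_width=9, slack=4)
Line 4: ['cheese', 'a', 'year'] (min_width=13, slack=0)
Line 5: ['two', 'the', 'time'] (min_width=12, slack=1)
Line 6: ['south'] (min_width=5, slack=8)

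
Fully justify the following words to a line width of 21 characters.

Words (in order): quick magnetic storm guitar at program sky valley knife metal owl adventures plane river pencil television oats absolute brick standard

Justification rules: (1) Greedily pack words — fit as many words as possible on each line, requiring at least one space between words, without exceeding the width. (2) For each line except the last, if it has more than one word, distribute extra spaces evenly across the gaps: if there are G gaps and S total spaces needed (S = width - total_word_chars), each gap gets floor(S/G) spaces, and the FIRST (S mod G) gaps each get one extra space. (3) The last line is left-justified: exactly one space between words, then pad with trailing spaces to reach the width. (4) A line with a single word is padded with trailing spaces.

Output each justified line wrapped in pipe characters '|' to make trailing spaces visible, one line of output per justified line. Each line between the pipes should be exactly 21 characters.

Answer: |quick  magnetic storm|
|guitar at program sky|
|valley   knife  metal|
|owl  adventures plane|
|river          pencil|
|television       oats|
|absolute        brick|
|standard             |

Derivation:
Line 1: ['quick', 'magnetic', 'storm'] (min_width=20, slack=1)
Line 2: ['guitar', 'at', 'program', 'sky'] (min_width=21, slack=0)
Line 3: ['valley', 'knife', 'metal'] (min_width=18, slack=3)
Line 4: ['owl', 'adventures', 'plane'] (min_width=20, slack=1)
Line 5: ['river', 'pencil'] (min_width=12, slack=9)
Line 6: ['television', 'oats'] (min_width=15, slack=6)
Line 7: ['absolute', 'brick'] (min_width=14, slack=7)
Line 8: ['standard'] (min_width=8, slack=13)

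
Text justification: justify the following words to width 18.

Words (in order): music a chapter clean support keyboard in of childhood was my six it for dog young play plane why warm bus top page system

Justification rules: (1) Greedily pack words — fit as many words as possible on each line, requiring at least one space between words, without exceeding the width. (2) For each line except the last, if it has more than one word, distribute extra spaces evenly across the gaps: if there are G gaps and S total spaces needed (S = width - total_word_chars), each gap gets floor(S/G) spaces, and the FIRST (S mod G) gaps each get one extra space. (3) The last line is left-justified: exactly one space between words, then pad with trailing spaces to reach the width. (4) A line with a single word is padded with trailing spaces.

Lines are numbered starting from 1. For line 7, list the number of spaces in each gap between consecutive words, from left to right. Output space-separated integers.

Line 1: ['music', 'a', 'chapter'] (min_width=15, slack=3)
Line 2: ['clean', 'support'] (min_width=13, slack=5)
Line 3: ['keyboard', 'in', 'of'] (min_width=14, slack=4)
Line 4: ['childhood', 'was', 'my'] (min_width=16, slack=2)
Line 5: ['six', 'it', 'for', 'dog'] (min_width=14, slack=4)
Line 6: ['young', 'play', 'plane'] (min_width=16, slack=2)
Line 7: ['why', 'warm', 'bus', 'top'] (min_width=16, slack=2)
Line 8: ['page', 'system'] (min_width=11, slack=7)

Answer: 2 2 1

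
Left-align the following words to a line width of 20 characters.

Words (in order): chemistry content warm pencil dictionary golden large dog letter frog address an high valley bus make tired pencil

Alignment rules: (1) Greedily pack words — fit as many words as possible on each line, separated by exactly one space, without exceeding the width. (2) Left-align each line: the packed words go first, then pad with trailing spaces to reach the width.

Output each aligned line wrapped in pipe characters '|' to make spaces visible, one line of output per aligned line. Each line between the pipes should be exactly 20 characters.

Answer: |chemistry content   |
|warm pencil         |
|dictionary golden   |
|large dog letter    |
|frog address an high|
|valley bus make     |
|tired pencil        |

Derivation:
Line 1: ['chemistry', 'content'] (min_width=17, slack=3)
Line 2: ['warm', 'pencil'] (min_width=11, slack=9)
Line 3: ['dictionary', 'golden'] (min_width=17, slack=3)
Line 4: ['large', 'dog', 'letter'] (min_width=16, slack=4)
Line 5: ['frog', 'address', 'an', 'high'] (min_width=20, slack=0)
Line 6: ['valley', 'bus', 'make'] (min_width=15, slack=5)
Line 7: ['tired', 'pencil'] (min_width=12, slack=8)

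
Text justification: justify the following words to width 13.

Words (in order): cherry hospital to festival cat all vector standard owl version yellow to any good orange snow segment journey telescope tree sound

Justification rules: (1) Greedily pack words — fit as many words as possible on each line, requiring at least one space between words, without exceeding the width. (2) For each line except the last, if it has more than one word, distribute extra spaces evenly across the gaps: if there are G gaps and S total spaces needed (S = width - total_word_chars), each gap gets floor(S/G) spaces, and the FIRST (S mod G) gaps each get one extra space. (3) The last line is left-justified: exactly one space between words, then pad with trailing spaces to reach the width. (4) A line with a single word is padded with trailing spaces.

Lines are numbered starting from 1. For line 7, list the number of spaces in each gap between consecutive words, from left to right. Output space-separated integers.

Answer: 1 1

Derivation:
Line 1: ['cherry'] (min_width=6, slack=7)
Line 2: ['hospital', 'to'] (min_width=11, slack=2)
Line 3: ['festival', 'cat'] (min_width=12, slack=1)
Line 4: ['all', 'vector'] (min_width=10, slack=3)
Line 5: ['standard', 'owl'] (min_width=12, slack=1)
Line 6: ['version'] (min_width=7, slack=6)
Line 7: ['yellow', 'to', 'any'] (min_width=13, slack=0)
Line 8: ['good', 'orange'] (min_width=11, slack=2)
Line 9: ['snow', 'segment'] (min_width=12, slack=1)
Line 10: ['journey'] (min_width=7, slack=6)
Line 11: ['telescope'] (min_width=9, slack=4)
Line 12: ['tree', 'sound'] (min_width=10, slack=3)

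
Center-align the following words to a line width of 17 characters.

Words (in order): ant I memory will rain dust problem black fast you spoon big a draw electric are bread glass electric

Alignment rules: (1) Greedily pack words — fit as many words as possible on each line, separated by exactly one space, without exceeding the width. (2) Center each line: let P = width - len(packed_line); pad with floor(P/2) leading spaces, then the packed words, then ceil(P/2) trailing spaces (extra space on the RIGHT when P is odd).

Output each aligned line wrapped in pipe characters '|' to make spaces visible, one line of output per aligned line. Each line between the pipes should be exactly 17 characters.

Line 1: ['ant', 'I', 'memory', 'will'] (min_width=17, slack=0)
Line 2: ['rain', 'dust', 'problem'] (min_width=17, slack=0)
Line 3: ['black', 'fast', 'you'] (min_width=14, slack=3)
Line 4: ['spoon', 'big', 'a', 'draw'] (min_width=16, slack=1)
Line 5: ['electric', 'are'] (min_width=12, slack=5)
Line 6: ['bread', 'glass'] (min_width=11, slack=6)
Line 7: ['electric'] (min_width=8, slack=9)

Answer: |ant I memory will|
|rain dust problem|
| black fast you  |
|spoon big a draw |
|  electric are   |
|   bread glass   |
|    electric     |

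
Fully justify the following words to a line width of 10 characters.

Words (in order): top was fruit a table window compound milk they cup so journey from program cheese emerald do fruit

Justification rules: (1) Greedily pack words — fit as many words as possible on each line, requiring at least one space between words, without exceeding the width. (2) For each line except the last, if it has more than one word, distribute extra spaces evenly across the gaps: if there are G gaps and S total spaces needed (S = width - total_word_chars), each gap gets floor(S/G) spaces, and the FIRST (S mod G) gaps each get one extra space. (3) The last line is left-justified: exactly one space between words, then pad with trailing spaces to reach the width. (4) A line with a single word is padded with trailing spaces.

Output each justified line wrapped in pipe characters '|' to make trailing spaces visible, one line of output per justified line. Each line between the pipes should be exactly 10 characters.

Answer: |top    was|
|fruit    a|
|table     |
|window    |
|compound  |
|milk  they|
|cup     so|
|journey   |
|from      |
|program   |
|cheese    |
|emerald do|
|fruit     |

Derivation:
Line 1: ['top', 'was'] (min_width=7, slack=3)
Line 2: ['fruit', 'a'] (min_width=7, slack=3)
Line 3: ['table'] (min_width=5, slack=5)
Line 4: ['window'] (min_width=6, slack=4)
Line 5: ['compound'] (min_width=8, slack=2)
Line 6: ['milk', 'they'] (min_width=9, slack=1)
Line 7: ['cup', 'so'] (min_width=6, slack=4)
Line 8: ['journey'] (min_width=7, slack=3)
Line 9: ['from'] (min_width=4, slack=6)
Line 10: ['program'] (min_width=7, slack=3)
Line 11: ['cheese'] (min_width=6, slack=4)
Line 12: ['emerald', 'do'] (min_width=10, slack=0)
Line 13: ['fruit'] (min_width=5, slack=5)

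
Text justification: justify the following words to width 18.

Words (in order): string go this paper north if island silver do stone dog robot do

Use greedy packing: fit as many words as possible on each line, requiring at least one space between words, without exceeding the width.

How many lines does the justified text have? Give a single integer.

Line 1: ['string', 'go', 'this'] (min_width=14, slack=4)
Line 2: ['paper', 'north', 'if'] (min_width=14, slack=4)
Line 3: ['island', 'silver', 'do'] (min_width=16, slack=2)
Line 4: ['stone', 'dog', 'robot', 'do'] (min_width=18, slack=0)
Total lines: 4

Answer: 4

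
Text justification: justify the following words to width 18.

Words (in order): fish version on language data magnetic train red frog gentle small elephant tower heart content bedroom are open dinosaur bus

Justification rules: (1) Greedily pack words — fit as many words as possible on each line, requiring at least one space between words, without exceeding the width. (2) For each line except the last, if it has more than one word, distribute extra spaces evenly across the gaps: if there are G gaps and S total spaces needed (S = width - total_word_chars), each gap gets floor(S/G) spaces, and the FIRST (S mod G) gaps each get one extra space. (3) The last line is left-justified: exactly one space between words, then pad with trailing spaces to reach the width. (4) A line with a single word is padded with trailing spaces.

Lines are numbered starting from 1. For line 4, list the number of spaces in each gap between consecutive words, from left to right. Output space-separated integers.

Line 1: ['fish', 'version', 'on'] (min_width=15, slack=3)
Line 2: ['language', 'data'] (min_width=13, slack=5)
Line 3: ['magnetic', 'train', 'red'] (min_width=18, slack=0)
Line 4: ['frog', 'gentle', 'small'] (min_width=17, slack=1)
Line 5: ['elephant', 'tower'] (min_width=14, slack=4)
Line 6: ['heart', 'content'] (min_width=13, slack=5)
Line 7: ['bedroom', 'are', 'open'] (min_width=16, slack=2)
Line 8: ['dinosaur', 'bus'] (min_width=12, slack=6)

Answer: 2 1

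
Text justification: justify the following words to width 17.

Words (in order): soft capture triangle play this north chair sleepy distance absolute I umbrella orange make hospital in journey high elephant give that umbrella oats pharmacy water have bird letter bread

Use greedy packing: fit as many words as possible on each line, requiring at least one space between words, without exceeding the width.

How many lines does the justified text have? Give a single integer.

Line 1: ['soft', 'capture'] (min_width=12, slack=5)
Line 2: ['triangle', 'play'] (min_width=13, slack=4)
Line 3: ['this', 'north', 'chair'] (min_width=16, slack=1)
Line 4: ['sleepy', 'distance'] (min_width=15, slack=2)
Line 5: ['absolute', 'I'] (min_width=10, slack=7)
Line 6: ['umbrella', 'orange'] (min_width=15, slack=2)
Line 7: ['make', 'hospital', 'in'] (min_width=16, slack=1)
Line 8: ['journey', 'high'] (min_width=12, slack=5)
Line 9: ['elephant', 'give'] (min_width=13, slack=4)
Line 10: ['that', 'umbrella'] (min_width=13, slack=4)
Line 11: ['oats', 'pharmacy'] (min_width=13, slack=4)
Line 12: ['water', 'have', 'bird'] (min_width=15, slack=2)
Line 13: ['letter', 'bread'] (min_width=12, slack=5)
Total lines: 13

Answer: 13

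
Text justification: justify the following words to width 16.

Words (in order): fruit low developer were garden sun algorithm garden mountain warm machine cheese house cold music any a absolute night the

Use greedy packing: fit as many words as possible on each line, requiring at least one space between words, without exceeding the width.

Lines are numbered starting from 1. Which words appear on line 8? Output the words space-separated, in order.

Line 1: ['fruit', 'low'] (min_width=9, slack=7)
Line 2: ['developer', 'were'] (min_width=14, slack=2)
Line 3: ['garden', 'sun'] (min_width=10, slack=6)
Line 4: ['algorithm', 'garden'] (min_width=16, slack=0)
Line 5: ['mountain', 'warm'] (min_width=13, slack=3)
Line 6: ['machine', 'cheese'] (min_width=14, slack=2)
Line 7: ['house', 'cold', 'music'] (min_width=16, slack=0)
Line 8: ['any', 'a', 'absolute'] (min_width=14, slack=2)
Line 9: ['night', 'the'] (min_width=9, slack=7)

Answer: any a absolute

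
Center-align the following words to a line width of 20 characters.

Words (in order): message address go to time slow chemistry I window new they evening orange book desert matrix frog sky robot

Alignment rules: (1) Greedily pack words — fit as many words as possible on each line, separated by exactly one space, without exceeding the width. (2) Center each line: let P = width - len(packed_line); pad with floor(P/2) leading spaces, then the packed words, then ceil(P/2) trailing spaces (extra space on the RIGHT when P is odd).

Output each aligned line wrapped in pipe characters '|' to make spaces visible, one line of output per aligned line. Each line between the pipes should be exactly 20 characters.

Line 1: ['message', 'address', 'go'] (min_width=18, slack=2)
Line 2: ['to', 'time', 'slow'] (min_width=12, slack=8)
Line 3: ['chemistry', 'I', 'window'] (min_width=18, slack=2)
Line 4: ['new', 'they', 'evening'] (min_width=16, slack=4)
Line 5: ['orange', 'book', 'desert'] (min_width=18, slack=2)
Line 6: ['matrix', 'frog', 'sky'] (min_width=15, slack=5)
Line 7: ['robot'] (min_width=5, slack=15)

Answer: | message address go |
|    to time slow    |
| chemistry I window |
|  new they evening  |
| orange book desert |
|  matrix frog sky   |
|       robot        |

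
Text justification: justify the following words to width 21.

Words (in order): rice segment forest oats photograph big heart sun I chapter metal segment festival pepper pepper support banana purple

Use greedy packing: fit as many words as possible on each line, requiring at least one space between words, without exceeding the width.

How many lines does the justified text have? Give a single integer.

Line 1: ['rice', 'segment', 'forest'] (min_width=19, slack=2)
Line 2: ['oats', 'photograph', 'big'] (min_width=19, slack=2)
Line 3: ['heart', 'sun', 'I', 'chapter'] (min_width=19, slack=2)
Line 4: ['metal', 'segment'] (min_width=13, slack=8)
Line 5: ['festival', 'pepper'] (min_width=15, slack=6)
Line 6: ['pepper', 'support', 'banana'] (min_width=21, slack=0)
Line 7: ['purple'] (min_width=6, slack=15)
Total lines: 7

Answer: 7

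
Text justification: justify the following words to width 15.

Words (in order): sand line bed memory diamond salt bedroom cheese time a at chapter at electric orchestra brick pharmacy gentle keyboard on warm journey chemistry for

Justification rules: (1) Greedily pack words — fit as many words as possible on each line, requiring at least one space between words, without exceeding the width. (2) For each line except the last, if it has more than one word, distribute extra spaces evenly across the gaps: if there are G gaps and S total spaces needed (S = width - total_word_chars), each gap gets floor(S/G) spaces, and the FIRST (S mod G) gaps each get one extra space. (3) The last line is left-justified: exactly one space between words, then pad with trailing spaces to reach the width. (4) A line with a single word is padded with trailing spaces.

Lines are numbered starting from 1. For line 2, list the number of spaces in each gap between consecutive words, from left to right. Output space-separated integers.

Line 1: ['sand', 'line', 'bed'] (min_width=13, slack=2)
Line 2: ['memory', 'diamond'] (min_width=14, slack=1)
Line 3: ['salt', 'bedroom'] (min_width=12, slack=3)
Line 4: ['cheese', 'time', 'a'] (min_width=13, slack=2)
Line 5: ['at', 'chapter', 'at'] (min_width=13, slack=2)
Line 6: ['electric'] (min_width=8, slack=7)
Line 7: ['orchestra', 'brick'] (min_width=15, slack=0)
Line 8: ['pharmacy', 'gentle'] (min_width=15, slack=0)
Line 9: ['keyboard', 'on'] (min_width=11, slack=4)
Line 10: ['warm', 'journey'] (min_width=12, slack=3)
Line 11: ['chemistry', 'for'] (min_width=13, slack=2)

Answer: 2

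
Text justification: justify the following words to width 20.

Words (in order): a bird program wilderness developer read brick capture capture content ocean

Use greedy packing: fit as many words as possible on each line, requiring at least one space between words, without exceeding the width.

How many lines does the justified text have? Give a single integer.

Line 1: ['a', 'bird', 'program'] (min_width=14, slack=6)
Line 2: ['wilderness', 'developer'] (min_width=20, slack=0)
Line 3: ['read', 'brick', 'capture'] (min_width=18, slack=2)
Line 4: ['capture', 'content'] (min_width=15, slack=5)
Line 5: ['ocean'] (min_width=5, slack=15)
Total lines: 5

Answer: 5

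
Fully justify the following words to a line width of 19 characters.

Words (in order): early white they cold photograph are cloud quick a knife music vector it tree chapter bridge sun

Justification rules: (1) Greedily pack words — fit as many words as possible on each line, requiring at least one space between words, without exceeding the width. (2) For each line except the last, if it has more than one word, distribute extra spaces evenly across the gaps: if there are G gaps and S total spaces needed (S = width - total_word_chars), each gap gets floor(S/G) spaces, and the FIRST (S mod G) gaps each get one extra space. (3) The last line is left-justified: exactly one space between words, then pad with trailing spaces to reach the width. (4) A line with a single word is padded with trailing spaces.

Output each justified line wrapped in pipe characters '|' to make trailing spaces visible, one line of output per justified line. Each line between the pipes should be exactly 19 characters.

Answer: |early   white  they|
|cold photograph are|
|cloud quick a knife|
|music   vector   it|
|tree chapter bridge|
|sun                |

Derivation:
Line 1: ['early', 'white', 'they'] (min_width=16, slack=3)
Line 2: ['cold', 'photograph', 'are'] (min_width=19, slack=0)
Line 3: ['cloud', 'quick', 'a', 'knife'] (min_width=19, slack=0)
Line 4: ['music', 'vector', 'it'] (min_width=15, slack=4)
Line 5: ['tree', 'chapter', 'bridge'] (min_width=19, slack=0)
Line 6: ['sun'] (min_width=3, slack=16)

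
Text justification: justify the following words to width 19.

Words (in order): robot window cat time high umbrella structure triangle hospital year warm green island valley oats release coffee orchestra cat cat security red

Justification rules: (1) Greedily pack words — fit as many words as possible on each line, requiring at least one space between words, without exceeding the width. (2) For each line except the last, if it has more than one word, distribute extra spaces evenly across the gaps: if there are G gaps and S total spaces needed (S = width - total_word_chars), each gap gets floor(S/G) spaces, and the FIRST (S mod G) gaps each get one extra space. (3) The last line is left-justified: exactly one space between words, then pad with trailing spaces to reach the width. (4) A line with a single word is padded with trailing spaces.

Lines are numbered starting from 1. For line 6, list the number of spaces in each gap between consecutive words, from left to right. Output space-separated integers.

Answer: 1 1

Derivation:
Line 1: ['robot', 'window', 'cat'] (min_width=16, slack=3)
Line 2: ['time', 'high', 'umbrella'] (min_width=18, slack=1)
Line 3: ['structure', 'triangle'] (min_width=18, slack=1)
Line 4: ['hospital', 'year', 'warm'] (min_width=18, slack=1)
Line 5: ['green', 'island', 'valley'] (min_width=19, slack=0)
Line 6: ['oats', 'release', 'coffee'] (min_width=19, slack=0)
Line 7: ['orchestra', 'cat', 'cat'] (min_width=17, slack=2)
Line 8: ['security', 'red'] (min_width=12, slack=7)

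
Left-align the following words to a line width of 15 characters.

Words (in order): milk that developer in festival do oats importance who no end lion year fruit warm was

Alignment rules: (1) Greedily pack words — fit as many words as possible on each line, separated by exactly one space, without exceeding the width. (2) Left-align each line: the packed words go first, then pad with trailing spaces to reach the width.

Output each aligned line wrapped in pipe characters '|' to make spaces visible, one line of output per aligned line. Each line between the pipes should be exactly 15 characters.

Line 1: ['milk', 'that'] (min_width=9, slack=6)
Line 2: ['developer', 'in'] (min_width=12, slack=3)
Line 3: ['festival', 'do'] (min_width=11, slack=4)
Line 4: ['oats', 'importance'] (min_width=15, slack=0)
Line 5: ['who', 'no', 'end', 'lion'] (min_width=15, slack=0)
Line 6: ['year', 'fruit', 'warm'] (min_width=15, slack=0)
Line 7: ['was'] (min_width=3, slack=12)

Answer: |milk that      |
|developer in   |
|festival do    |
|oats importance|
|who no end lion|
|year fruit warm|
|was            |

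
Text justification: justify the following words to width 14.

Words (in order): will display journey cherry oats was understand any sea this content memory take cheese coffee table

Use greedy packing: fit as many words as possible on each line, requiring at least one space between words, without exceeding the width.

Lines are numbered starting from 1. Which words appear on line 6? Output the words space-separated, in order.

Line 1: ['will', 'display'] (min_width=12, slack=2)
Line 2: ['journey', 'cherry'] (min_width=14, slack=0)
Line 3: ['oats', 'was'] (min_width=8, slack=6)
Line 4: ['understand', 'any'] (min_width=14, slack=0)
Line 5: ['sea', 'this'] (min_width=8, slack=6)
Line 6: ['content', 'memory'] (min_width=14, slack=0)
Line 7: ['take', 'cheese'] (min_width=11, slack=3)
Line 8: ['coffee', 'table'] (min_width=12, slack=2)

Answer: content memory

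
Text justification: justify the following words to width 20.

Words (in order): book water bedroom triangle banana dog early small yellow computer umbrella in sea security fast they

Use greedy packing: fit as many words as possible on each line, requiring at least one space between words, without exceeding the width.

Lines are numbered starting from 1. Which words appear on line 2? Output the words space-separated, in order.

Line 1: ['book', 'water', 'bedroom'] (min_width=18, slack=2)
Line 2: ['triangle', 'banana', 'dog'] (min_width=19, slack=1)
Line 3: ['early', 'small', 'yellow'] (min_width=18, slack=2)
Line 4: ['computer', 'umbrella', 'in'] (min_width=20, slack=0)
Line 5: ['sea', 'security', 'fast'] (min_width=17, slack=3)
Line 6: ['they'] (min_width=4, slack=16)

Answer: triangle banana dog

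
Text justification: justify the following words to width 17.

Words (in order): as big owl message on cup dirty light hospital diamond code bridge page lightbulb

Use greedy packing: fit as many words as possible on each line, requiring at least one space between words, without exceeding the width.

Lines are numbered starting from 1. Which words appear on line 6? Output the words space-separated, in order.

Answer: lightbulb

Derivation:
Line 1: ['as', 'big', 'owl'] (min_width=10, slack=7)
Line 2: ['message', 'on', 'cup'] (min_width=14, slack=3)
Line 3: ['dirty', 'light'] (min_width=11, slack=6)
Line 4: ['hospital', 'diamond'] (min_width=16, slack=1)
Line 5: ['code', 'bridge', 'page'] (min_width=16, slack=1)
Line 6: ['lightbulb'] (min_width=9, slack=8)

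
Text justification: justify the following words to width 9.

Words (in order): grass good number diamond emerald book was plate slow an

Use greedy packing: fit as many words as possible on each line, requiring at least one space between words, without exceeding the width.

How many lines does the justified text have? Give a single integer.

Answer: 8

Derivation:
Line 1: ['grass'] (min_width=5, slack=4)
Line 2: ['good'] (min_width=4, slack=5)
Line 3: ['number'] (min_width=6, slack=3)
Line 4: ['diamond'] (min_width=7, slack=2)
Line 5: ['emerald'] (min_width=7, slack=2)
Line 6: ['book', 'was'] (min_width=8, slack=1)
Line 7: ['plate'] (min_width=5, slack=4)
Line 8: ['slow', 'an'] (min_width=7, slack=2)
Total lines: 8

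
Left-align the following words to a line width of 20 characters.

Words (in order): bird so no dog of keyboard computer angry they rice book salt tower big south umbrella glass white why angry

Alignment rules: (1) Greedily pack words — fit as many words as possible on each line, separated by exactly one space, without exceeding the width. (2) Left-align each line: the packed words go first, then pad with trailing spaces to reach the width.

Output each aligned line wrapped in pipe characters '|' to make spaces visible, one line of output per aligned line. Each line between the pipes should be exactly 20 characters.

Answer: |bird so no dog of   |
|keyboard computer   |
|angry they rice book|
|salt tower big south|
|umbrella glass white|
|why angry           |

Derivation:
Line 1: ['bird', 'so', 'no', 'dog', 'of'] (min_width=17, slack=3)
Line 2: ['keyboard', 'computer'] (min_width=17, slack=3)
Line 3: ['angry', 'they', 'rice', 'book'] (min_width=20, slack=0)
Line 4: ['salt', 'tower', 'big', 'south'] (min_width=20, slack=0)
Line 5: ['umbrella', 'glass', 'white'] (min_width=20, slack=0)
Line 6: ['why', 'angry'] (min_width=9, slack=11)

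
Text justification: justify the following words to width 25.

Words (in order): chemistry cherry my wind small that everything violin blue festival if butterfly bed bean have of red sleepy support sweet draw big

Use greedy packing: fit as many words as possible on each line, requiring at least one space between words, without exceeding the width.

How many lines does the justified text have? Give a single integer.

Answer: 6

Derivation:
Line 1: ['chemistry', 'cherry', 'my', 'wind'] (min_width=24, slack=1)
Line 2: ['small', 'that', 'everything'] (min_width=21, slack=4)
Line 3: ['violin', 'blue', 'festival', 'if'] (min_width=23, slack=2)
Line 4: ['butterfly', 'bed', 'bean', 'have'] (min_width=23, slack=2)
Line 5: ['of', 'red', 'sleepy', 'support'] (min_width=21, slack=4)
Line 6: ['sweet', 'draw', 'big'] (min_width=14, slack=11)
Total lines: 6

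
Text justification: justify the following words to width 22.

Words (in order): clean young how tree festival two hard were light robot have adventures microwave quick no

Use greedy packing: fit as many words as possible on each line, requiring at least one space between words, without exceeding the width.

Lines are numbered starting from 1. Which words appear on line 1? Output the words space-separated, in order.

Answer: clean young how tree

Derivation:
Line 1: ['clean', 'young', 'how', 'tree'] (min_width=20, slack=2)
Line 2: ['festival', 'two', 'hard', 'were'] (min_width=22, slack=0)
Line 3: ['light', 'robot', 'have'] (min_width=16, slack=6)
Line 4: ['adventures', 'microwave'] (min_width=20, slack=2)
Line 5: ['quick', 'no'] (min_width=8, slack=14)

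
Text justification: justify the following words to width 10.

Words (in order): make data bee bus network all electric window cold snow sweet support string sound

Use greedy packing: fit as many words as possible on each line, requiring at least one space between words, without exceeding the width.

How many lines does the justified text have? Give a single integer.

Line 1: ['make', 'data'] (min_width=9, slack=1)
Line 2: ['bee', 'bus'] (min_width=7, slack=3)
Line 3: ['network'] (min_width=7, slack=3)
Line 4: ['all'] (min_width=3, slack=7)
Line 5: ['electric'] (min_width=8, slack=2)
Line 6: ['window'] (min_width=6, slack=4)
Line 7: ['cold', 'snow'] (min_width=9, slack=1)
Line 8: ['sweet'] (min_width=5, slack=5)
Line 9: ['support'] (min_width=7, slack=3)
Line 10: ['string'] (min_width=6, slack=4)
Line 11: ['sound'] (min_width=5, slack=5)
Total lines: 11

Answer: 11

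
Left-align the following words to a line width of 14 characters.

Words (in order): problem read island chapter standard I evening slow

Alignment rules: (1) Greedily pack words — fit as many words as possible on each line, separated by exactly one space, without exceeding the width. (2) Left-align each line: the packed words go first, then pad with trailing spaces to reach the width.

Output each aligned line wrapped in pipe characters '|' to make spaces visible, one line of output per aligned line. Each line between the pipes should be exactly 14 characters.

Answer: |problem read  |
|island chapter|
|standard I    |
|evening slow  |

Derivation:
Line 1: ['problem', 'read'] (min_width=12, slack=2)
Line 2: ['island', 'chapter'] (min_width=14, slack=0)
Line 3: ['standard', 'I'] (min_width=10, slack=4)
Line 4: ['evening', 'slow'] (min_width=12, slack=2)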